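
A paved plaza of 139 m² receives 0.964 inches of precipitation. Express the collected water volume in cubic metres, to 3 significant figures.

3.40 cubic metres

Depth: 0.964 in × 25.4 = 24.4856 mm.
1 mm over 1 m² is 1 L, so volume = 24.4856 × 139 = 3403.4984 L = 3.40 m³.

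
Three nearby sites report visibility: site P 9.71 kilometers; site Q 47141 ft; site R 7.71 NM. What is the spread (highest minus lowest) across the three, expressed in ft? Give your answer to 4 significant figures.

site P: 9.71 km = 31856.96 ft.
site R: 7.71 nmi = 46846.85 ft.
Spread: 47141.00 − 31856.96 = 15280 ft.

15280 ft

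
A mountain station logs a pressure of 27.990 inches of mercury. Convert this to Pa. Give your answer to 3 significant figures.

94800 Pa

1 inHg = 3386.39 Pa, so 27.990 × 3386.39 = 94800 Pa.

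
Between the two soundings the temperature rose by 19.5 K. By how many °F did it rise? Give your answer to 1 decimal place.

35.1 °F

A change of 1 °C equals a change of 1.8 °F: Δ°F = 19.5 × 1.8 = 35.1 °F.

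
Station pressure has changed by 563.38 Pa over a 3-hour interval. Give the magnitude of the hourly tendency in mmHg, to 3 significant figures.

1.41 mmHg per hour

563.38 Pa / 3 h × 0.00750062 mmHg/Pa = 1.41 mmHg/h.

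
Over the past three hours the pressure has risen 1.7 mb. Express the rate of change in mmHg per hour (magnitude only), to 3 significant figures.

1.7 mb / 3 h × 0.750062 mmHg/mb = 0.425 mmHg/h.

0.425 mmHg per hour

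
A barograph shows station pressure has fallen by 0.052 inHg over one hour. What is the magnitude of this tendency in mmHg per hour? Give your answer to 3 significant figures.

0.052 inHg / 1 h × 25.4 mmHg/inHg = 1.32 mmHg/h.

1.32 mmHg per hour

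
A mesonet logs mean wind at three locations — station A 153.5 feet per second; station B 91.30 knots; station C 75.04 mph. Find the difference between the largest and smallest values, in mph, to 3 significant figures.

station A: 153.5 ft/s = 104.659 mph.
station B: 91.30 kt = 105.066 mph.
Spread: 105.066 − 75.040 = 30.0 mph.

30.0 mph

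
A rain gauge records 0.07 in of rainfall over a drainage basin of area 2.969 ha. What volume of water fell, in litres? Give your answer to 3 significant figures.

52800 litres

Depth: 0.07 in × 25.4 = 1.778 mm.
Area: 2.969 ha = 29690 m².
1 mm over 1 m² is 1 L, so volume = 1.778 × 29690 = 52788.82 L ≈ 52800 L.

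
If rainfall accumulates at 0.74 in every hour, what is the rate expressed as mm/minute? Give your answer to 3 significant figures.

0.74 in/hour × 25.4 mm/in × 0.0166667 hour/minute = 0.313 mm/minute.

0.313 mm/minute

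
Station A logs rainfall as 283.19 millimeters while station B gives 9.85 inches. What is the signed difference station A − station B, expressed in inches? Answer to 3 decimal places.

station A: 283.19 mm = 11.14921 in.
Difference: 11.14921 − 9.85000 = 1.299 in.

1.299 in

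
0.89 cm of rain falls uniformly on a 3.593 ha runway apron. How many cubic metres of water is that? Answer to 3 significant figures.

320 cubic metres

Depth: 0.89 cm × 10 = 8.9 mm.
Area: 3.593 ha = 35930 m².
1 mm over 1 m² is 1 L, so volume = 8.9 × 35930 = 319777 L = 320 m³.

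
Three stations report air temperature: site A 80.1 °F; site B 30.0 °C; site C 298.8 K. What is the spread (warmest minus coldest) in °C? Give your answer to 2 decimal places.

4.35 °C

site A: 80.1 °F = 26.722 °C.
site C: 298.8 K = 25.650 °C.
Spread: 30.000 − 25.650 = 4.350 °C.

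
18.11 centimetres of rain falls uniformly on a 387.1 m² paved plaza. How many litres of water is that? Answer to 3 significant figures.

Depth: 18.11 cm × 10 = 181.1 mm.
1 mm over 1 m² is 1 L, so volume = 181.1 × 387.1 = 70103.81 L ≈ 70100 L.

70100 litres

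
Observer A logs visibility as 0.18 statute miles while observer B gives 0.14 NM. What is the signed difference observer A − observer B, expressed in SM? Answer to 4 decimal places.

0.0189 SM

observer B: 0.14 nmi = 0.161109 SM.
Difference: 0.180000 − 0.161109 = 0.0189 SM.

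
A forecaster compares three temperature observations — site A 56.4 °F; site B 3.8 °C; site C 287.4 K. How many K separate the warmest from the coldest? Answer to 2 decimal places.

site A: 56.4 °F = 13.556 °C.
site C: 287.4 K = 14.250 °C.
Spread: 14.250 − 3.800 = 10.450 °C.

10.45 K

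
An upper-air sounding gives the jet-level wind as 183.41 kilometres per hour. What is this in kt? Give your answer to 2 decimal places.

1 km/h = 0.539957 kt, so 183.41 × 0.539957 = 99.03 kt.

99.03 kt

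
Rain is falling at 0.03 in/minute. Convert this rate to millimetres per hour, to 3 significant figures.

45.7 mm/hour

0.03 in/minute × 25.4 mm/in × 60 minute/hour = 45.7 mm/hour.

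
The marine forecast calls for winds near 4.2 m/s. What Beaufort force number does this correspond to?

Beaufort force 3

4.2 m/s lies in the Beaufort 3 band (gentle breeze, 3.4–5.4 m/s).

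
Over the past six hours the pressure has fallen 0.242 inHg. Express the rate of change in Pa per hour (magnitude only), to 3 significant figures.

0.242 inHg / 6 h × 3386.39 Pa/inHg = 137 Pa/h.

137 Pa per hour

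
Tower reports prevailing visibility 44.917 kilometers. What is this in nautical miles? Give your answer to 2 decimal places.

1 km = 0.539957 nmi, so 44.917 × 0.539957 = 24.25 nmi.

24.25 nmi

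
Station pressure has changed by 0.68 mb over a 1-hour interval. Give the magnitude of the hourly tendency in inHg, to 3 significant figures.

0.68 mb / 1 h × 0.02953 inHg/mb = 0.0201 inHg/h.

0.0201 inHg per hour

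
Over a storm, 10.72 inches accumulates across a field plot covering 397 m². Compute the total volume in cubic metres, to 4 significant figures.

Depth: 10.72 in × 25.4 = 272.288 mm.
1 mm over 1 m² is 1 L, so volume = 272.288 × 397 = 108098.34 L = 108.1 m³.

108.1 cubic metres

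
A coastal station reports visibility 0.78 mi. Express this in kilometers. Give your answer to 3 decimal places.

1.255 km

1 SM = 1.60934 km, so 0.78 × 1.60934 = 1.255 km.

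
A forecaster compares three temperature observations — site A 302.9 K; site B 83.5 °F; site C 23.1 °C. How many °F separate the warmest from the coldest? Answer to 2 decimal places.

11.97 °F

site A: 302.9 K = 29.750 °C.
site B: 83.5 °F = 28.611 °C.
Spread: 29.750 − 23.100 = 6.650 °C = 11.97 °F.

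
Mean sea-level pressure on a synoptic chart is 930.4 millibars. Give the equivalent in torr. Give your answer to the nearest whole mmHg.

698 mmHg

1 mb = 0.750062 mmHg, so 930.4 × 0.750062 = 698 mmHg.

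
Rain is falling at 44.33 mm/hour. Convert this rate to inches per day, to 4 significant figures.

44.33 mm/hour × 0.0393701 in/mm × 24 hour/day = 41.89 in/day.

41.89 in/day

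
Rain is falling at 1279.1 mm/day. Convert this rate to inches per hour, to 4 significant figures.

2.098 in/hour

1279.1 mm/day × 0.0393701 in/mm × 0.0416667 day/hour = 2.098 in/hour.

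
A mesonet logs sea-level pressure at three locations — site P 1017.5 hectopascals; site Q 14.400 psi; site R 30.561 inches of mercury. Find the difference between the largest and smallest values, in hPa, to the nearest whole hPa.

42 hPa

site Q: 14.400 psi = 992.85 hPa.
site R: 30.561 inHg = 1034.91 hPa.
Spread: 1034.91 − 992.85 = 42 hPa.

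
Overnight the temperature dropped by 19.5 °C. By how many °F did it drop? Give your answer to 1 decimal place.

A change of 1 °C equals a change of 1.8 °F: Δ°F = 19.5 × 1.8 = 35.1 °F.

35.1 °F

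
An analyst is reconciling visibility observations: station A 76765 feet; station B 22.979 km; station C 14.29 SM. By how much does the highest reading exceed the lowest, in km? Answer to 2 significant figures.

station A: 76765 ft = 23.3980 km.
station C: 14.29 SM = 22.9975 km.
Spread: 23.3980 − 22.9790 = 0.42 km.

0.42 km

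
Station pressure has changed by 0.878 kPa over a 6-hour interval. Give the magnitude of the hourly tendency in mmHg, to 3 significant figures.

1.10 mmHg per hour

0.878 kPa / 6 h × 7.50062 mmHg/kPa = 1.10 mmHg/h.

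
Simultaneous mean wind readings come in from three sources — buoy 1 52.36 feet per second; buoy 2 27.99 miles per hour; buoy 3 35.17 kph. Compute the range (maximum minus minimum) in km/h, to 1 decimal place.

22.3 km/h

buoy 1: 52.36 ft/s = 57.454 km/h.
buoy 2: 27.99 mph = 45.046 km/h.
Spread: 57.454 − 35.170 = 22.3 km/h.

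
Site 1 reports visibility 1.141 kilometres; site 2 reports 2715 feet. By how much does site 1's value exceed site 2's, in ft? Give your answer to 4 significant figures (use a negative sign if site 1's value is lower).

site 1: 1.141 km = 3743.44 ft.
Difference: 3743.44 − 2715.00 = 1028 ft.

1028 ft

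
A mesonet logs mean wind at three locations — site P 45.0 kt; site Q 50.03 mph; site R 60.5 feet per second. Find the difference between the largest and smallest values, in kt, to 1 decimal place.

9.2 kt

site Q: 50.03 mph = 43.475 kt.
site R: 60.5 ft/s = 35.845 kt.
Spread: 45.000 − 35.845 = 9.2 kt.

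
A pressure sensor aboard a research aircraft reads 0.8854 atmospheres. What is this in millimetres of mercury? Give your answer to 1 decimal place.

1 atm = 760 mmHg, so 0.8854 × 760 = 672.9 mmHg.

672.9 mmHg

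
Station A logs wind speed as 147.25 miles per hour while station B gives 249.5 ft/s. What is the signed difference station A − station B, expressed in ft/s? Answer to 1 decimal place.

-33.5 ft/s

station A: 147.25 mph = 215.967 ft/s.
Difference: 215.967 − 249.500 = -33.5 ft/s.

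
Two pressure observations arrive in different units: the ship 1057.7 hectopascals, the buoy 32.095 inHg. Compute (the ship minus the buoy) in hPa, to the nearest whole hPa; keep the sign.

-29 hPa

the buoy: 32.095 inHg = 1086.86 hPa.
Difference: 1057.70 − 1086.86 = -29 hPa.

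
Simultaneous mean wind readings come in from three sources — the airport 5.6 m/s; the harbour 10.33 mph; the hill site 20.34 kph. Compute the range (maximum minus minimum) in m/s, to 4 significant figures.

the harbour: 10.33 mph = 4.61792 m/s.
the hill site: 20.34 km/h = 5.65000 m/s.
Spread: 5.65000 − 4.61792 = 1.032 m/s.

1.032 m/s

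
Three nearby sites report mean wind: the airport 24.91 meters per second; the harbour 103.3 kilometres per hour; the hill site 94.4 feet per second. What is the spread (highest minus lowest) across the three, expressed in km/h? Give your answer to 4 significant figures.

13.91 km/h

the airport: 24.91 m/s = 89.6760 km/h.
the hill site: 94.4 ft/s = 103.5832 km/h.
Spread: 103.5832 − 89.6760 = 13.91 km/h.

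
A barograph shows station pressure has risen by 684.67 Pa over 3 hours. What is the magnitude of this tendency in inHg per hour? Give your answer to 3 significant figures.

684.67 Pa / 3 h × 0.0002953 inHg/Pa = 0.0674 inHg/h.

0.0674 inHg per hour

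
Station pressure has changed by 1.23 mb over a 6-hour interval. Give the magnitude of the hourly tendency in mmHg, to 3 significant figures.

1.23 mb / 6 h × 0.750062 mmHg/mb = 0.154 mmHg/h.

0.154 mmHg per hour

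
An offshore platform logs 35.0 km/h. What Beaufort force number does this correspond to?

Beaufort force 5

35.0 km/h = 9.7 m/s, which is Beaufort 5 (fresh breeze, 8.0–10.7 m/s).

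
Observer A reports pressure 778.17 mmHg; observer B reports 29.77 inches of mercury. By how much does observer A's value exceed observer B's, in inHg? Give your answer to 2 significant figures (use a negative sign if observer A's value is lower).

0.87 inHg

observer A: 778.17 mmHg = 30.6366 inHg.
Difference: 30.6366 − 29.7700 = 0.87 inHg.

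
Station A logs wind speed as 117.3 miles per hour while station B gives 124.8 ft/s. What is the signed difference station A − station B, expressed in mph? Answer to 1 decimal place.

32.2 mph

station B: 124.8 ft/s = 85.091 mph.
Difference: 117.300 − 85.091 = 32.2 mph.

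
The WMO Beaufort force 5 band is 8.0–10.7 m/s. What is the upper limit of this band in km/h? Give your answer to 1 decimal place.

38.5 km/h

8.0–10.7 m/s × 3.6 = 28.8–38.5 km/h.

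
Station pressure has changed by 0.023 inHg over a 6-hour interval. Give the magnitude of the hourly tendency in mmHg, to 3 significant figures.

0.023 inHg / 6 h × 25.4 mmHg/inHg = 0.0974 mmHg/h.

0.0974 mmHg per hour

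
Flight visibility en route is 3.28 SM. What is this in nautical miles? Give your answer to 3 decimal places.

1 SM = 0.868976 nmi, so 3.28 × 0.868976 = 2.850 nmi.

2.850 nmi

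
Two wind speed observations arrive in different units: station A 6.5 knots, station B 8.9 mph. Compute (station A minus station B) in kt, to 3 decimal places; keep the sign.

-1.234 kt

station B: 8.9 mph = 7.73389 kt.
Difference: 6.50000 − 7.73389 = -1.234 kt.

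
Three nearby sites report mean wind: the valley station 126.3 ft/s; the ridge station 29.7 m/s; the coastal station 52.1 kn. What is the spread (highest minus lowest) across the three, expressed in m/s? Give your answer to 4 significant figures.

the valley station: 126.3 ft/s = 38.4962 m/s.
the coastal station: 52.1 kt = 26.8026 m/s.
Spread: 38.4962 − 26.8026 = 11.69 m/s.

11.69 m/s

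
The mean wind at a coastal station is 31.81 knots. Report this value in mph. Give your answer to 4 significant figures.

36.61 mph

1 kt = 1.15078 mph, so 31.81 × 1.15078 = 36.61 mph.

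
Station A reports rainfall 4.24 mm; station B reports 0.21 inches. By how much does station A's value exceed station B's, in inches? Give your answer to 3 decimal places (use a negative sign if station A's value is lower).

-0.043 in

station A: 4.24 mm = 0.16693 in.
Difference: 0.16693 − 0.21000 = -0.043 in.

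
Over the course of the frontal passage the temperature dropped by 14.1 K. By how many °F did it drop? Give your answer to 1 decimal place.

25.4 °F

Converting a difference, only the 9/5 scale factor applies: Δ°F = 14.1 × 1.8 = 25.4 °F.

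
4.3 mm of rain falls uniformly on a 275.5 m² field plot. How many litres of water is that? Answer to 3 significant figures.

1 mm over 1 m² is 1 L, so volume = 4.3 × 275.5 = 1184.65 L ≈ 1180 L.

1180 litres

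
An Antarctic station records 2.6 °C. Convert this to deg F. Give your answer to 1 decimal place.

°F = °C × 9/5 + 32 = 2.6 × 1.8 + 32 = 36.7 °F.

36.7 °F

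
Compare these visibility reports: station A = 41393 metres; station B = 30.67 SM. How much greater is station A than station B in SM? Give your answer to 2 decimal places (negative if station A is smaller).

-4.95 SM

station A: 41393 m = 25.7204 SM.
Difference: 25.7204 − 30.6700 = -4.95 SM.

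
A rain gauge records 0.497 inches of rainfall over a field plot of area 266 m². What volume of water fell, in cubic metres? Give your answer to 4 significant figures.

Depth: 0.497 in × 25.4 = 12.6238 mm.
1 mm over 1 m² is 1 L, so volume = 12.6238 × 266 = 3357.9308 L = 3.358 m³.

3.358 cubic metres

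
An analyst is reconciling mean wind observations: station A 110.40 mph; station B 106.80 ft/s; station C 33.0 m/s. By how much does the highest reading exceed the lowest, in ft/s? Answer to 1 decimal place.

station A: 110.40 mph = 161.920 ft/s.
station C: 33.0 m/s = 108.268 ft/s.
Spread: 161.920 − 106.800 = 55.1 ft/s.

55.1 ft/s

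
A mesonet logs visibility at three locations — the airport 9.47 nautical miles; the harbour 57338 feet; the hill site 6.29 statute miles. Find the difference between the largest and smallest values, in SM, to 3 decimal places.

4.608 SM

the airport: 9.47 nmi = 10.89788 SM.
the harbour: 57338 ft = 10.85947 SM.
Spread: 10.89788 − 6.29000 = 4.608 SM.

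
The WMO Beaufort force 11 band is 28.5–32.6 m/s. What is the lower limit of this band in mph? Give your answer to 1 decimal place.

63.8 mph

28.5–32.6 m/s × 2.237 = 63.8–72.9 mph.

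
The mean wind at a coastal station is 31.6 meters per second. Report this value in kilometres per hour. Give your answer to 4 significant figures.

113.8 km/h

1 m/s = 3.6 km/h, so 31.6 × 3.6 = 113.8 km/h.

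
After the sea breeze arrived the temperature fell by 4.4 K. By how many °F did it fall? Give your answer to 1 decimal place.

7.9 °F

Converting a difference, only the 9/5 scale factor applies: Δ°F = 4.4 × 1.8 = 7.9 °F.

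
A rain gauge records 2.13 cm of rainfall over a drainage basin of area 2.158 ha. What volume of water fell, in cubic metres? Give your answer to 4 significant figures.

Depth: 2.13 cm × 10 = 21.3 mm.
Area: 2.158 ha = 21580 m².
1 mm over 1 m² is 1 L, so volume = 21.3 × 21580 = 459654 L = 459.7 m³.

459.7 cubic metres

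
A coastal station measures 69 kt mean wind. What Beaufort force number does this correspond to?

69 kt lies in the Beaufort 12 band (hurricane force, ≥64 kt).

Beaufort force 12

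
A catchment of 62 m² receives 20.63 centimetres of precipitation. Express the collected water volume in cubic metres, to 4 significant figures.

Depth: 20.63 cm × 10 = 206.3 mm.
1 mm over 1 m² is 1 L, so volume = 206.3 × 62 = 12790.6 L = 12.79 m³.

12.79 cubic metres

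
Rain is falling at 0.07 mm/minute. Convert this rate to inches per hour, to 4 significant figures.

0.1654 in/hour

0.07 mm/minute × 0.0393701 in/mm × 60 minute/hour = 0.1654 in/hour.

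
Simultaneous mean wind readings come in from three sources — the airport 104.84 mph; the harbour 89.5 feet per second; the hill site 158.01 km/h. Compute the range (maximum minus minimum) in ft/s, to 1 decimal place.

the airport: 104.84 mph = 153.765 ft/s.
the hill site: 158.01 km/h = 144.002 ft/s.
Spread: 153.765 − 89.500 = 64.3 ft/s.

64.3 ft/s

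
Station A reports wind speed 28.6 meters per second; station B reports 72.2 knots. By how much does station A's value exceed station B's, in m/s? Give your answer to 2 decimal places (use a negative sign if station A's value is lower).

station B: 72.2 kt = 37.1429 m/s.
Difference: 28.6000 − 37.1429 = -8.54 m/s.

-8.54 m/s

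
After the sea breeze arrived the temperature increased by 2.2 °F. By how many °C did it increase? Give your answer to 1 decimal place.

1.2 °C

For a temperature change the 32° offset cancels: Δ°C = 2.2 × 0.5556 = 1.2 °C.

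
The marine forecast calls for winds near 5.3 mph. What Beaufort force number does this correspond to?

Beaufort force 2

5.3 mph = 2.4 m/s, which is Beaufort 2 (light breeze, 1.6–3.3 m/s).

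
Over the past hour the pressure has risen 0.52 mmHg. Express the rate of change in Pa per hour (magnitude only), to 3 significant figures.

0.52 mmHg / 1 h × 133.322 Pa/mmHg = 69.3 Pa/h.

69.3 Pa per hour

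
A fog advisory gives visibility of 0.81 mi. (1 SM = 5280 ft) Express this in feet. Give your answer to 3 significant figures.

1 SM = 5280 ft, so 0.81 × 5280 = 4280 ft.

4280 ft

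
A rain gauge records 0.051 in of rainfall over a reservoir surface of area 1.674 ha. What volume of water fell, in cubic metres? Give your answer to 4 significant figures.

21.68 cubic metres

Depth: 0.051 in × 25.4 = 1.2954 mm.
Area: 1.674 ha = 16740 m².
1 mm over 1 m² is 1 L, so volume = 1.2954 × 16740 = 21684.996 L = 21.68 m³.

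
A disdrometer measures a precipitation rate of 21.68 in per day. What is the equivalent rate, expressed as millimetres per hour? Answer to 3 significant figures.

21.68 in/day × 25.4 mm/in × 0.0416667 day/hour = 22.9 mm/hour.

22.9 mm/hour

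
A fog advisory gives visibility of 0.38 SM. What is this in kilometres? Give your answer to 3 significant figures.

0.612 km

1 SM = 1.60934 km, so 0.38 × 1.60934 = 0.612 km.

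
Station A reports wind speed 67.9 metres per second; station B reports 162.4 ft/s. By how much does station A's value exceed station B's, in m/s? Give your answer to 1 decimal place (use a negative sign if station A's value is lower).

station B: 162.4 ft/s = 49.500 m/s.
Difference: 67.900 − 49.500 = 18.4 m/s.

18.4 m/s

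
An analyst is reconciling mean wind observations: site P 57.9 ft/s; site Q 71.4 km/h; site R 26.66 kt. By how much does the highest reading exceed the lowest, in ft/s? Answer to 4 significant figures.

site Q: 71.4 km/h = 65.0700 ft/s.
site R: 26.66 kt = 44.9970 ft/s.
Spread: 65.0700 − 44.9970 = 20.07 ft/s.

20.07 ft/s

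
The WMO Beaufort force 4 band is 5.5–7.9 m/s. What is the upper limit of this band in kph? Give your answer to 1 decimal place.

5.5–7.9 m/s × 3.6 = 19.8–28.4 km/h.

28.4 km/h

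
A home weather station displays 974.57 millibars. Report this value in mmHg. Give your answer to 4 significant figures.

1 mb = 0.750062 mmHg, so 974.57 × 0.750062 = 731.0 mmHg.

731.0 mmHg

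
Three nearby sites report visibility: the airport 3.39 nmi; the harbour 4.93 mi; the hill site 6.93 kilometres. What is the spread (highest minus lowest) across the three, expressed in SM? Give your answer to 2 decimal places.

1.03 SM

the airport: 3.39 nmi = 3.9011 SM.
the hill site: 6.93 km = 4.3061 SM.
Spread: 4.9300 − 3.9011 = 1.03 SM.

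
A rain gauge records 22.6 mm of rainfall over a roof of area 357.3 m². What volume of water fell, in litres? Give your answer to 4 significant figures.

8075 litres

1 mm over 1 m² is 1 L, so volume = 22.6 × 357.3 = 8074.98 L ≈ 8075 L.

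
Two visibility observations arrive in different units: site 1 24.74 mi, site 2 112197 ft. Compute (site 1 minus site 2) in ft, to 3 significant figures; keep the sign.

18400 ft

site 1: 24.74 SM = 130627.20 ft.
Difference: 130627.20 − 112197.00 = 18400 ft.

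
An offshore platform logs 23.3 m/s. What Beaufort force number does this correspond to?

23.3 m/s lies in the Beaufort 9 band (strong gale, 20.8–24.4 m/s).

Beaufort force 9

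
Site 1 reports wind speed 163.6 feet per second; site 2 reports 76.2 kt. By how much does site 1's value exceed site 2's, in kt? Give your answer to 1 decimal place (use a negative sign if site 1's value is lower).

site 1: 163.6 ft/s = 96.930 kt.
Difference: 96.930 − 76.200 = 20.7 kt.

20.7 kt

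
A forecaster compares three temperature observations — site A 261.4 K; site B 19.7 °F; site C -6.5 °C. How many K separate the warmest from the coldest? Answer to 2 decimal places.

5.25 K

site A: 261.4 K = -11.750 °C.
site B: 19.7 °F = -6.833 °C.
Spread: (-6.500) − (-11.750) = 5.250 °C.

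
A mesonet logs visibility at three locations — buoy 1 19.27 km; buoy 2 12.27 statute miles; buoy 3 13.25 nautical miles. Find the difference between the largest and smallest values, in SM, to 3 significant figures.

buoy 1: 19.27 km = 11.9738 SM.
buoy 3: 13.25 nmi = 15.2478 SM.
Spread: 15.2478 − 11.9738 = 3.27 SM.

3.27 SM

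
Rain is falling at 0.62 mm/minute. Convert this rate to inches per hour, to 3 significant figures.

0.62 mm/minute × 0.0393701 in/mm × 60 minute/hour = 1.46 in/hour.

1.46 in/hour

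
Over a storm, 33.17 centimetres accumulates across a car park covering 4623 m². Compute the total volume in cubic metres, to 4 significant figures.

Depth: 33.17 cm × 10 = 331.7 mm.
1 mm over 1 m² is 1 L, so volume = 331.7 × 4623 = 1533449.1 L = 1533 m³.

1533 cubic metres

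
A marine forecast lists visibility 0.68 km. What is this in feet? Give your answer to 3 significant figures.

2230 ft

1 km = 3280.84 ft, so 0.68 × 3280.84 = 2230 ft.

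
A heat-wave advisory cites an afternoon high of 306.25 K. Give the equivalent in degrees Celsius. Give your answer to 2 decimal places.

°C = 306.25 − 273.15 = 33.10 °C.

33.10 °C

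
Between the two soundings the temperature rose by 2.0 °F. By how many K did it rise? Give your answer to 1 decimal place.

A change of 1 °C equals a change of 1.8 °F: ΔK = 2.0 × 0.5556 = 1.1 K.

1.1 K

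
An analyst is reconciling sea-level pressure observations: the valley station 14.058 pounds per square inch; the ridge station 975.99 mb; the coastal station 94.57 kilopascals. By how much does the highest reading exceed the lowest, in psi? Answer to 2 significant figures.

the ridge station: 975.99 mb = 14.1555 psi.
the coastal station: 94.57 kPa = 13.7162 psi.
Spread: 14.1555 − 13.7162 = 0.44 psi.

0.44 psi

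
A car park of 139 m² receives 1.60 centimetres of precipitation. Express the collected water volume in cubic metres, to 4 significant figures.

2.224 cubic metres

Depth: 1.60 cm × 10 = 16 mm.
1 mm over 1 m² is 1 L, so volume = 16 × 139 = 2224 L = 2.224 m³.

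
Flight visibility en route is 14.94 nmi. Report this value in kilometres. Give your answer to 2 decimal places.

27.67 km

1 nmi = 1.852 km, so 14.94 × 1.852 = 27.67 km.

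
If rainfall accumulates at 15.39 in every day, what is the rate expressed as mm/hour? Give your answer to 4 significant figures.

16.29 mm/hour

15.39 in/day × 25.4 mm/in × 0.0416667 day/hour = 16.29 mm/hour.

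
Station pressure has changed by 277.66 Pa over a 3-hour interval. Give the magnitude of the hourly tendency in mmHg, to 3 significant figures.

277.66 Pa / 3 h × 0.00750062 mmHg/Pa = 0.694 mmHg/h.

0.694 mmHg per hour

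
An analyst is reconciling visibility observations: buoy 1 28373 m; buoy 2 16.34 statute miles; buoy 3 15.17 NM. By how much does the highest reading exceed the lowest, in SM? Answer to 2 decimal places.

1.29 SM

buoy 1: 28373 m = 17.6302 SM.
buoy 3: 15.17 nmi = 17.4573 SM.
Spread: 17.6302 − 16.3400 = 1.29 SM.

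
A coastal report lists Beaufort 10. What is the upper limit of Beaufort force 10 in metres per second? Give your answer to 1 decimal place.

28.4 m/s

Beaufort 10 (storm) spans 24.5–28.4 m/s.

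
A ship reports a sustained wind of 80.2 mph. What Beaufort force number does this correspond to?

Beaufort force 12

80.2 mph = 35.9 m/s, which is Beaufort 12 (hurricane force, ≥32.7 m/s).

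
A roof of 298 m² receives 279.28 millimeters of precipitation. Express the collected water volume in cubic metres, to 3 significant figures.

1 mm over 1 m² is 1 L, so volume = 279.28 × 298 = 83225.44 L = 83.2 m³.

83.2 cubic metres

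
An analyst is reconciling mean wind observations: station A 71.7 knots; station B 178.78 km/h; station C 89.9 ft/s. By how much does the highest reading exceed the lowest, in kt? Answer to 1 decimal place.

station B: 178.78 km/h = 96.533 kt.
station C: 89.9 ft/s = 53.264 kt.
Spread: 96.533 − 53.264 = 43.3 kt.

43.3 kt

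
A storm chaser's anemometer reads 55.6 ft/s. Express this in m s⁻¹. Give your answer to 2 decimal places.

16.95 m/s

1 ft/s = 0.3048 m/s, so 55.6 × 0.3048 = 16.95 m/s.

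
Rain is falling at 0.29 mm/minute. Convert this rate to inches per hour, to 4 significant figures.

0.29 mm/minute × 0.0393701 in/mm × 60 minute/hour = 0.6850 in/hour.

0.6850 in/hour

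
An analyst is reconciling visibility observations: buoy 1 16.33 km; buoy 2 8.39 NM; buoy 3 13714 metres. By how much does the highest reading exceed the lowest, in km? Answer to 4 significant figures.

2.616 km

buoy 2: 8.39 nmi = 15.53828 km.
buoy 3: 13714 m = 13.71400 km.
Spread: 16.33000 − 13.71400 = 2.616 km.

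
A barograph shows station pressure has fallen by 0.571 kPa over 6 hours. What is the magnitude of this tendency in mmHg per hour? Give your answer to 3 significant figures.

0.714 mmHg per hour

0.571 kPa / 6 h × 7.50062 mmHg/kPa = 0.714 mmHg/h.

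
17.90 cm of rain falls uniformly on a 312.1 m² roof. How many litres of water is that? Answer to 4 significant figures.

55870 litres

Depth: 17.90 cm × 10 = 179 mm.
1 mm over 1 m² is 1 L, so volume = 179 × 312.1 = 55865.9 L ≈ 55870 L.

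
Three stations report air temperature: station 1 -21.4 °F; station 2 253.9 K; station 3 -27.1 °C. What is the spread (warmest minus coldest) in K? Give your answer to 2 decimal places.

station 1: -21.4 °F = -29.667 °C.
station 2: 253.9 K = -19.250 °C.
Spread: (-19.250) − (-29.667) = 10.417 °C.

10.42 K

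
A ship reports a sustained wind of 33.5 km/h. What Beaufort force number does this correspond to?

33.5 km/h = 9.3 m/s, which is Beaufort 5 (fresh breeze, 8.0–10.7 m/s).

Beaufort force 5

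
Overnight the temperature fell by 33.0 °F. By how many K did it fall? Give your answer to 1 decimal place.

18.3 K

A change of 1 °C equals a change of 1.8 °F: ΔK = 33.0 × 0.5556 = 18.3 K.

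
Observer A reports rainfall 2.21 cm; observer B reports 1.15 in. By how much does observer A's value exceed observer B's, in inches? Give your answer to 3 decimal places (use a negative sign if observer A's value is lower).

observer A: 2.21 cm = 0.87008 in.
Difference: 0.87008 − 1.15000 = -0.280 in.

-0.280 in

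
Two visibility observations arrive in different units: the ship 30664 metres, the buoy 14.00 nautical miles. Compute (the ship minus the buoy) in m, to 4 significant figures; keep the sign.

the buoy: 14.00 nmi = 25928.00 m.
Difference: 30664.00 − 25928.00 = 4736 m.

4736 m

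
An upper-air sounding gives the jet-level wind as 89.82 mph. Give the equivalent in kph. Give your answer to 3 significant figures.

1 mph = 1.60934 km/h, so 89.82 × 1.60934 = 145 km/h.

145 km/h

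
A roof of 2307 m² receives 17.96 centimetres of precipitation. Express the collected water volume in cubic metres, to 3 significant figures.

Depth: 17.96 cm × 10 = 179.6 mm.
1 mm over 1 m² is 1 L, so volume = 179.6 × 2307 = 414337.2 L = 414 m³.

414 cubic metres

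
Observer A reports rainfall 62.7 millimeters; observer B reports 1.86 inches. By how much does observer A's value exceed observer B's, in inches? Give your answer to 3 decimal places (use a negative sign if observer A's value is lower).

observer A: 62.7 mm = 2.468504 in.
Difference: 2.468504 − 1.860000 = 0.609 in.

0.609 in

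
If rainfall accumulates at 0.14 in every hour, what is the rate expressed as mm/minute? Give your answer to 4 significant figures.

0.05927 mm/minute

0.14 in/hour × 25.4 mm/in × 0.0166667 hour/minute = 0.05927 mm/minute.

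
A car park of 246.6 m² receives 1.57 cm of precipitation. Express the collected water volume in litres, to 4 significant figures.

3872 litres

Depth: 1.57 cm × 10 = 15.7 mm.
1 mm over 1 m² is 1 L, so volume = 15.7 × 246.6 = 3871.62 L ≈ 3872 L.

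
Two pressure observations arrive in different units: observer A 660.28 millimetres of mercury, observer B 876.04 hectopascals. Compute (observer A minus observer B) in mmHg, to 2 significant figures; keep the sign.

observer B: 876.04 hPa = 657.084 mmHg.
Difference: 660.280 − 657.084 = 3.2 mmHg.

3.2 mmHg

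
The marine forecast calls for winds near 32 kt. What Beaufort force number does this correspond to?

32 kt lies in the Beaufort 7 band (near gale, 28–33 kt).

Beaufort force 7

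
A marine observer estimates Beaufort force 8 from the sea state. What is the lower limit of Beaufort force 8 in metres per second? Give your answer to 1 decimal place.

Beaufort 8 (gale) spans 17.2–20.7 m/s.

17.2 m/s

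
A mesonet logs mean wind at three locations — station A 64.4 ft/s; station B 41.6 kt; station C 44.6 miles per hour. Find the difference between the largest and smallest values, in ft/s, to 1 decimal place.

5.8 ft/s

station B: 41.6 kt = 70.213 ft/s.
station C: 44.6 mph = 65.413 ft/s.
Spread: 70.213 − 64.400 = 5.8 ft/s.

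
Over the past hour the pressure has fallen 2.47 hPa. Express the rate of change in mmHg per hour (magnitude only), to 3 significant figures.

1.85 mmHg per hour

2.47 hPa / 1 h × 0.750062 mmHg/hPa = 1.85 mmHg/h.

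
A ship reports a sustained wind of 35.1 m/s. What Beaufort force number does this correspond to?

Beaufort force 12

35.1 m/s lies in the Beaufort 12 band (hurricane force, ≥32.7 m/s).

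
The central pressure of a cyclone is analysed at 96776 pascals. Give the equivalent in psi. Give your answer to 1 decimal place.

1 Pa = 0.000145038 psi, so 96776 × 0.000145038 = 14.0 psi.

14.0 psi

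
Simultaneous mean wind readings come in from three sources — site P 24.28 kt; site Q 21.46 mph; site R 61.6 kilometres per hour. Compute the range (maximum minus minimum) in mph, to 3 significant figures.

site P: 24.28 kt = 27.941 mph.
site R: 61.6 km/h = 38.276 mph.
Spread: 38.276 − 21.460 = 16.8 mph.

16.8 mph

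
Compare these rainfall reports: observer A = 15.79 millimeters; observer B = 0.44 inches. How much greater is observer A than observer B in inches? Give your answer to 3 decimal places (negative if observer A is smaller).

0.182 in

observer A: 15.79 mm = 0.62165 in.
Difference: 0.62165 − 0.44000 = 0.182 in.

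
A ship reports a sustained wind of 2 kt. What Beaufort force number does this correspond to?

Beaufort force 1

2 kt lies in the Beaufort 1 band (light air, 1–3 kt).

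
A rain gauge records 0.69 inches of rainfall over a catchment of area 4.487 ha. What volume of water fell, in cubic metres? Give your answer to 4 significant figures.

786.4 cubic metres

Depth: 0.69 in × 25.4 = 17.526 mm.
Area: 4.487 ha = 44870 m².
1 mm over 1 m² is 1 L, so volume = 17.526 × 44870 = 786391.62 L = 786.4 m³.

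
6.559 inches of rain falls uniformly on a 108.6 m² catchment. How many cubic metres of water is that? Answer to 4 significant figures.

18.09 cubic metres

Depth: 6.559 in × 25.4 = 166.5986 mm.
1 mm over 1 m² is 1 L, so volume = 166.5986 × 108.6 = 18092.608 L = 18.09 m³.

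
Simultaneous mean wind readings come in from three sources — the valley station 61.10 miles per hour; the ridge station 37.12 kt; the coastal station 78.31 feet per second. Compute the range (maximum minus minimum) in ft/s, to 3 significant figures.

the valley station: 61.10 mph = 89.613 ft/s.
the ridge station: 37.12 kt = 62.652 ft/s.
Spread: 89.613 − 62.652 = 27.0 ft/s.

27.0 ft/s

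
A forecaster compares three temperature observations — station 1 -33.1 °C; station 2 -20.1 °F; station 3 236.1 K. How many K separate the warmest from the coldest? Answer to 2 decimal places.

station 2: -20.1 °F = -28.944 °C.
station 3: 236.1 K = -37.050 °C.
Spread: (-28.944) − (-37.050) = 8.106 °C.

8.11 K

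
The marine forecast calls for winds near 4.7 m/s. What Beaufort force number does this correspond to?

Beaufort force 3

4.7 m/s lies in the Beaufort 3 band (gentle breeze, 3.4–5.4 m/s).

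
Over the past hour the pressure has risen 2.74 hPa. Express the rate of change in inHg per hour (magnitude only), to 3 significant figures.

2.74 hPa / 1 h × 0.02953 inHg/hPa = 0.0809 inHg/h.

0.0809 inHg per hour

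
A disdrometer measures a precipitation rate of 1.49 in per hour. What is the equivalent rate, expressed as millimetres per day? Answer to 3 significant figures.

908 mm/day

1.49 in/hour × 25.4 mm/in × 24 hour/day = 908 mm/day.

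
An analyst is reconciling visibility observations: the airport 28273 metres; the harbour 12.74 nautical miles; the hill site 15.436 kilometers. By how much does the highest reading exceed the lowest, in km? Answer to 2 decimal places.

12.84 km

the airport: 28273 m = 28.2730 km.
the harbour: 12.74 nmi = 23.5945 km.
Spread: 28.2730 − 15.4360 = 12.84 km.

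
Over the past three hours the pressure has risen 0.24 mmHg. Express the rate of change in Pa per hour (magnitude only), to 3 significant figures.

0.24 mmHg / 3 h × 133.322 Pa/mmHg = 10.7 Pa/h.

10.7 Pa per hour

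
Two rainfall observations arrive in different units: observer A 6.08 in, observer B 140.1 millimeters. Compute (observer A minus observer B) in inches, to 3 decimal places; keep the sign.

observer B: 140.1 mm = 5.51575 in.
Difference: 6.08000 − 5.51575 = 0.564 in.

0.564 in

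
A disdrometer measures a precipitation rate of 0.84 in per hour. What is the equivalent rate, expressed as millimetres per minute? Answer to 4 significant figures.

0.3556 mm/minute

0.84 in/hour × 25.4 mm/in × 0.0166667 hour/minute = 0.3556 mm/minute.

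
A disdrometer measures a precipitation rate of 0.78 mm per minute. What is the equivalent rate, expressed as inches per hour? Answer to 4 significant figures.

0.78 mm/minute × 0.0393701 in/mm × 60 minute/hour = 1.843 in/hour.

1.843 in/hour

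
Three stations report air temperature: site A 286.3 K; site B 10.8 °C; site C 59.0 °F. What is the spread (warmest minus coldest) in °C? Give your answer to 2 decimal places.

site A: 286.3 K = 13.150 °C.
site C: 59.0 °F = 15.000 °C.
Spread: 15.000 − 10.800 = 4.200 °C.

4.20 °C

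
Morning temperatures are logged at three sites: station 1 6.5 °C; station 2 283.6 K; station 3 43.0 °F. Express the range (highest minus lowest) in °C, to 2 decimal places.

station 2: 283.6 K = 10.450 °C.
station 3: 43.0 °F = 6.111 °C.
Spread: 10.450 − 6.111 = 4.339 °C.

4.34 °C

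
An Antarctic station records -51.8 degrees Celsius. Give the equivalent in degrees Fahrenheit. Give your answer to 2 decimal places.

-61.24 °F

°F = °C × 9/5 + 32 = -51.8 × 1.8 + 32 = -61.24 °F.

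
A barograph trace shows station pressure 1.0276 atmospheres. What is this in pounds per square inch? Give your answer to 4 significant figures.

1 atm = 14.6959 psi, so 1.0276 × 14.6959 = 15.10 psi.

15.10 psi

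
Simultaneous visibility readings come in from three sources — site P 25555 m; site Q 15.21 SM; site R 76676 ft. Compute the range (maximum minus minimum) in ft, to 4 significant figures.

7166 ft

site P: 25555 m = 83841.86 ft.
site Q: 15.21 SM = 80308.80 ft.
Spread: 83841.86 − 76676.00 = 7166 ft.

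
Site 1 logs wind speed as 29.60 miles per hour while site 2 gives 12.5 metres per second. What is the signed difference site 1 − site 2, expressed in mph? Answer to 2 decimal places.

1.64 mph

site 2: 12.5 m/s = 27.9617 mph.
Difference: 29.6000 − 27.9617 = 1.64 mph.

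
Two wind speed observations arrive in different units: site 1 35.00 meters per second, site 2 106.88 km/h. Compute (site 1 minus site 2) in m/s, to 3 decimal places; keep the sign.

5.311 m/s

site 2: 106.88 km/h = 29.68889 m/s.
Difference: 35.00000 − 29.68889 = 5.311 m/s.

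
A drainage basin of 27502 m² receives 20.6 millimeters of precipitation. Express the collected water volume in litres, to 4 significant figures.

566500 litres

1 mm over 1 m² is 1 L, so volume = 20.6 × 27502 = 566541.2 L ≈ 566500 L.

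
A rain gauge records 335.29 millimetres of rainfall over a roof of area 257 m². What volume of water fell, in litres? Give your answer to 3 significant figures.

86200 litres

1 mm over 1 m² is 1 L, so volume = 335.29 × 257 = 86169.53 L ≈ 86200 L.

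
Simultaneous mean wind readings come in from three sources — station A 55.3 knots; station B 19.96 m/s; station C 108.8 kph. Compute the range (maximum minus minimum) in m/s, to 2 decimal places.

10.26 m/s

station A: 55.3 kt = 28.4488 m/s.
station C: 108.8 km/h = 30.2222 m/s.
Spread: 30.2222 − 19.9600 = 10.26 m/s.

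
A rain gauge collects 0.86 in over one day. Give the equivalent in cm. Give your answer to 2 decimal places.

1 in = 2.54 cm, so 0.86 × 2.54 = 2.18 cm.

2.18 cm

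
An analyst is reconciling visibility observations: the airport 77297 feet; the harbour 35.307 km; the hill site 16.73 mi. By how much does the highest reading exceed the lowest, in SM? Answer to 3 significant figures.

the airport: 77297 ft = 14.6396 SM.
the harbour: 35.307 km = 21.9388 SM.
Spread: 21.9388 − 14.6396 = 7.30 SM.

7.30 SM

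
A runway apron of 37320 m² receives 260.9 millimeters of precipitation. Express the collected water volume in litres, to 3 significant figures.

9740000 litres

1 mm over 1 m² is 1 L, so volume = 260.9 × 37320 = 9736788 L ≈ 9740000 L.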